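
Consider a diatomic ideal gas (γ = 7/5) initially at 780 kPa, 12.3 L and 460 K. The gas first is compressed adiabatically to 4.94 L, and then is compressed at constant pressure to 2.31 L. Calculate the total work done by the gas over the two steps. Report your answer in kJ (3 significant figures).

W_total ≈ -17.9 kJ

Step 1 (adiabatic): W = (P₁V₁ − P₂V₂)/(γ−1) = (9594 − 13819)/0.4 = -10562 J.
After step 1: P = 2797 kPa, V = 4.94 L, T = 662.6 K.
Step 2 (isobaric): W = PΔV = (2797 kPa)(2.31 − 4.94 L) = -7357 J.
W_total = -10562 − 7357 = -17919 J.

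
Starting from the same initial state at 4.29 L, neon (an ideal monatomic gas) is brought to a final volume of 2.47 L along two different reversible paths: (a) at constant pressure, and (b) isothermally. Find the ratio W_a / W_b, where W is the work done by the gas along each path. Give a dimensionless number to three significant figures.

W_a / W_b ≈ 0.768

Path (a) isobaric: W = P₁(V₂ − V₁) → W_a/(P₁V₁) = -0.4242.
Path (b) isothermal: W = P₁V₁ ln(V₂/V₁) → W_b/(P₁V₁) = -0.5521.
W_a / W_b = -0.4242 / -0.5521 = 0.7685.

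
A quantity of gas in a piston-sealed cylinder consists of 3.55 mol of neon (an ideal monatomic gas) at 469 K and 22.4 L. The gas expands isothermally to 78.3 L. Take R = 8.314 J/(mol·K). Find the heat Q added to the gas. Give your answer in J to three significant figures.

Q ≈ 17300 J

Isothermal ⇒ ΔU = 0, so Q = W = nRT ln(V₂/V₁).
Q = (3.55)(8.314)(469) ln(78.3/22.4) = 13842 × 1.251 = 17324 J.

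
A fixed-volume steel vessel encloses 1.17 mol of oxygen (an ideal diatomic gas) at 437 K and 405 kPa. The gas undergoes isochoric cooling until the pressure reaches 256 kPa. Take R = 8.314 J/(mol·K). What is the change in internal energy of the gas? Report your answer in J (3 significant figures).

ΔU ≈ -3910 J

Constant volume ⇒ W = 0, so Q = ΔU = nCᵥΔT with Cᵥ = 5R/2 = 20.79 J/(mol·K).
At constant V, T₂/T₁ = P₂/P₁ ⇒ ΔT = T₁(P₂/P₁ − 1) = 437·(256/405 − 1) = -160.8 K.
ΔU = (1.17)(20.79)(-160.8) = -3910 J.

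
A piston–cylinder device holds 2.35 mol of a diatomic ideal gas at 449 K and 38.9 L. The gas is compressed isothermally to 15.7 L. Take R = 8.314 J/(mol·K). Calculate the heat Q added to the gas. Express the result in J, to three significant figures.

Isothermal ⇒ ΔU = 0, so Q = W = nRT ln(V₂/V₁).
Q = (2.35)(8.314)(449) ln(15.7/38.9) = 8773 × -0.9073 = -7960 J.

Q ≈ -7960 J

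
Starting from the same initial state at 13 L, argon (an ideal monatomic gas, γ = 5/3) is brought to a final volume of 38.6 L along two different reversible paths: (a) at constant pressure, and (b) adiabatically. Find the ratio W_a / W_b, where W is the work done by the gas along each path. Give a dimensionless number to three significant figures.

Path (a) isobaric: W = P₁(V₂ − V₁) → W_a/(P₁V₁) = 1.969.
Path (b) adiabatic: W = P₁V₁(1 − (V₁/V₂)^(γ−1))/(γ−1) → W_b/(P₁V₁) = 0.7739.
W_a / W_b = 1.969 / 0.7739 = 2.545.

W_a / W_b ≈ 2.54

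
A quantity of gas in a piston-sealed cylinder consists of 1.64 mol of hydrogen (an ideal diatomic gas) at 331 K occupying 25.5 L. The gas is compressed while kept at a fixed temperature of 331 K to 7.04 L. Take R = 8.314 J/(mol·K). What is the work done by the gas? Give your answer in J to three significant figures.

W ≈ -5810 J

Isothermal: W = nRT ln(V₂/V₁).
W = (1.64)(8.314)(331) × ln(7.04/25.5)
  = 4513 × -1.287
W_by_gas = -5809 J.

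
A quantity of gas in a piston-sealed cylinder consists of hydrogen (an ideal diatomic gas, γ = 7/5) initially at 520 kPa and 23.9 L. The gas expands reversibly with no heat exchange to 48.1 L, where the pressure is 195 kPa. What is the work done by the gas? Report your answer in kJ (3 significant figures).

Adiabatic: W = (P₁V₁ − P₂V₂)/(γ − 1) with γ = 7/5.
P₁V₁ = 12428 J, P₂V₂ = 9380 J.
W = (12428 − 9380) / 0.4 = 7621 J.

W ≈ 7.62 kJ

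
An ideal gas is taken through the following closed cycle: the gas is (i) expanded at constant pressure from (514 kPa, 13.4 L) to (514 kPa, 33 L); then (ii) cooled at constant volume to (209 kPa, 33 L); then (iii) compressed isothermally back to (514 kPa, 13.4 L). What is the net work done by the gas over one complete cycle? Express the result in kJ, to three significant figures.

W_net ≈ 3.86 kJ

Leg (i): W = PΔV = (514)(33 − 13.4) = 10074 J.
Leg (ii): W = 0.
Leg (iii): W = PᵢVᵢ ln(V_f/Vᵢ) = (6897) ln(13.4/33) = -6216 J.
W_net = 10074 − 6216 = 3858 J.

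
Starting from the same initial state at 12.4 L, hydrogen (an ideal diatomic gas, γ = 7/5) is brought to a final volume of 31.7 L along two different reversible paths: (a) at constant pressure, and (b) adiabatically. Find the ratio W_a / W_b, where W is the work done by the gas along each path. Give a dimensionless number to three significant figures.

Path (a) isobaric: W = P₁(V₂ − V₁) → W_a/(P₁V₁) = 1.556.
Path (b) adiabatic: W = P₁V₁(1 − (V₁/V₂)^(γ−1))/(γ−1) → W_b/(P₁V₁) = 0.7825.
W_a / W_b = 1.556 / 0.7825 = 1.989.

W_a / W_b ≈ 1.99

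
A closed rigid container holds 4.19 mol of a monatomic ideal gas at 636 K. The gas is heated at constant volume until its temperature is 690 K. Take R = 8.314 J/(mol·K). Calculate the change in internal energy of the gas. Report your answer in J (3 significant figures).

ΔU ≈ 2820 J

Constant volume ⇒ W = 0, so Q = ΔU = nCᵥΔT with Cᵥ = 3R/2 = 12.47 J/(mol·K).
ΔU = (4.19)(12.47)(690 − 636) = 2822 J.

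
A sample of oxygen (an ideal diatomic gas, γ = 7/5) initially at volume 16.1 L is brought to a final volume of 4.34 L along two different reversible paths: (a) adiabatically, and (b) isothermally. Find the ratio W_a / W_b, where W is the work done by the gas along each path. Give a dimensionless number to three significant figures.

Path (a) adiabatic: W = P₁V₁(1 − (V₁/V₂)^(γ−1))/(γ−1) → W_a/(P₁V₁) = -1.724.
Path (b) isothermal: W = P₁V₁ ln(V₂/V₁) → W_b/(P₁V₁) = -1.311.
W_a / W_b = -1.724 / -1.311 = 1.315.

W_a / W_b ≈ 1.31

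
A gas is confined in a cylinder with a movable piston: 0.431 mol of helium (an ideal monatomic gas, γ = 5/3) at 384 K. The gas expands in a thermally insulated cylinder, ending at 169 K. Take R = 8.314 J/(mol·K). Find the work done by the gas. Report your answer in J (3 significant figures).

Adiabatic ⇒ Q = 0, so W_by = −ΔU = nCᵥ(T₁ − T₂).
Cᵥ = 3R/2 = 12.47 J/(mol·K).
W = (0.431)(12.47)(384 − 169) = 1156 J.

W ≈ 1160 J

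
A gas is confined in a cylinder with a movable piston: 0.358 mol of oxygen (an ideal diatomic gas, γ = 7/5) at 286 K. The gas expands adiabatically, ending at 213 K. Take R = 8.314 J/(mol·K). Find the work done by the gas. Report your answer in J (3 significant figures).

Adiabatic ⇒ Q = 0, so W_by = −ΔU = nCᵥ(T₁ − T₂).
Cᵥ = 5R/2 = 20.79 J/(mol·K).
W = (0.358)(20.79)(286 − 213) = 543.2 J.

W ≈ 543 J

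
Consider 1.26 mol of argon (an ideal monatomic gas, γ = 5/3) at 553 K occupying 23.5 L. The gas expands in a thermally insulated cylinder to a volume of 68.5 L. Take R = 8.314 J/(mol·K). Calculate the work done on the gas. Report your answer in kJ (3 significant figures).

Adiabatic: TV^(γ−1) = const with γ = 5/3.
T₂ = T₁ (V₁/V₂)^(γ−1) = 553 × (23.5/68.5)^0.667 = 553 × 0.4901 = 271 K.
W_by = nCᵥ(T₁ − T₂) = (1.26)(12.47)(553 − 271) = 4431 J.
Work on gas = −W_by = -4431 J.

W ≈ -4.43 kJ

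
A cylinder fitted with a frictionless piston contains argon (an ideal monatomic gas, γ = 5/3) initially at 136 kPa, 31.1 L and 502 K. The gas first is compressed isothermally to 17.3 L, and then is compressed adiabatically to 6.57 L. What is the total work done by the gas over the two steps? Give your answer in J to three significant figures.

Step 1 (isothermal): W = P₁V₁ ln(V₂/V₁) = (4230) ln(17.3/31.1) = -2481 J.
After step 1: P = 244.5 kPa, V = 17.3 L, T = 502 K.
Step 2 (adiabatic): W = (P₁V₁ − P₂V₂)/(γ−1) = (4230 − 8065)/0.667 = -5754 J.
W_total = -2481 − 5754 = -8234 J.

W_total ≈ -8230 J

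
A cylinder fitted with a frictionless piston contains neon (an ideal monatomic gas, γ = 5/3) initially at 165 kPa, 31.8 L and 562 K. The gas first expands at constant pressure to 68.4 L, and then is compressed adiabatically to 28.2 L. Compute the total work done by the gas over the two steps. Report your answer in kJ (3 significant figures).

Step 1 (isobaric): W = PΔV = (165 kPa)(68.4 − 31.8 L) = 6039 J.
After step 1: P = 165 kPa, V = 68.4 L, T = 1209 K.
Step 2 (adiabatic): W = (P₁V₁ − P₂V₂)/(γ−1) = (11286 − 20374)/0.667 = -13632 J.
W_total = 6039 − 13632 = -7593 J.

W_total ≈ -7.59 kJ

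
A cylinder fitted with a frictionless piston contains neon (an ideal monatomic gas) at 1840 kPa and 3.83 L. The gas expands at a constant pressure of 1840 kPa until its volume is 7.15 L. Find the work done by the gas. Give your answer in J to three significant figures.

W ≈ 6110 J

Isobaric: W = P ΔV.
W = (1840 kPa)(7.15 − 3.83 L) = (1840)(3.32) = 6109 J.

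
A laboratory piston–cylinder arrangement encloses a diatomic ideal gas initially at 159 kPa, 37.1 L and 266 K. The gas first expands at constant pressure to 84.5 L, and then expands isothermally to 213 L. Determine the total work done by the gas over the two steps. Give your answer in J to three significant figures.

W_total ≈ 20000 J

Step 1 (isobaric): W = PΔV = (159 kPa)(84.5 − 37.1 L) = 7537 J.
After step 1: P = 159 kPa, V = 84.5 L, T = 605.8 K.
Step 2 (isothermal): W = P₁V₁ ln(V₂/V₁) = (13436) ln(213/84.5) = 12422 J.
W_total = 7537 + 12422 = 19958 J.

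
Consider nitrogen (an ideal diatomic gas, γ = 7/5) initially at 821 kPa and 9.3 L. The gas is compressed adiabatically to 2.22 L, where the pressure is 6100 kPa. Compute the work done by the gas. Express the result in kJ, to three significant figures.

W ≈ -14.8 kJ

Adiabatic: W = (P₁V₁ − P₂V₂)/(γ − 1) with γ = 7/5.
P₁V₁ = 7635 J, P₂V₂ = 13542 J.
W = (7635 − 13542) / 0.4 = -14767 J.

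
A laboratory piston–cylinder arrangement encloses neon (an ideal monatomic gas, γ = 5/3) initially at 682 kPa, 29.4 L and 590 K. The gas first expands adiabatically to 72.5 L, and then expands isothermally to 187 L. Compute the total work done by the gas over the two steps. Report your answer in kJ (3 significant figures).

Step 1 (adiabatic): W = (P₁V₁ − P₂V₂)/(γ−1) = (20051 − 10985)/0.667 = 13599 J.
After step 1: P = 151.5 kPa, V = 72.5 L, T = 323.2 K.
Step 2 (isothermal): W = P₁V₁ ln(V₂/V₁) = (10985) ln(187/72.5) = 10409 J.
W_total = 13599 + 10409 = 24007 J.

W_total ≈ 24.0 kJ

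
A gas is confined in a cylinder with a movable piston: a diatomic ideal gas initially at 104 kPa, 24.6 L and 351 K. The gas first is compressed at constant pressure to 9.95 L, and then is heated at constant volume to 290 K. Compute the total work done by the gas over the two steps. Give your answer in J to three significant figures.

Step 1 (isobaric): W = PΔV = (104 kPa)(9.95 − 24.6 L) = -1524 J.
Step 2 (isochoric): W = 0 (constant volume).
W_total = -1524 + 0 = -1524 J.

W_total ≈ -1520 J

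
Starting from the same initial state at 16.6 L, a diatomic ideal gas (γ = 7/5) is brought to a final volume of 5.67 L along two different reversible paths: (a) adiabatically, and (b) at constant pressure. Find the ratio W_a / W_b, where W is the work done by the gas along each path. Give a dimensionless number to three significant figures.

Path (a) adiabatic: W = P₁V₁(1 − (V₁/V₂)^(γ−1))/(γ−1) → W_a/(P₁V₁) = -1.342.
Path (b) isobaric: W = P₁(V₂ − V₁) → W_b/(P₁V₁) = -0.6584.
W_a / W_b = -1.342 / -0.6584 = 2.038.

W_a / W_b ≈ 2.04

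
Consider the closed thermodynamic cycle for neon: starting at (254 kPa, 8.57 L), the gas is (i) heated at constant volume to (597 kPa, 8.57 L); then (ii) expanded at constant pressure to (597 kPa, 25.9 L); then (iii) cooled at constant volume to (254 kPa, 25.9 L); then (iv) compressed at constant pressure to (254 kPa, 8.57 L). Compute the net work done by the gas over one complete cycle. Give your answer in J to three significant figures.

Constant-volume legs do no work.
W(ii) = (597)(25.9 − 8.57) = 10346 J; W(iv) = (254)(8.57 − 25.9) = -4402 J.
W_net = 10346 − 4402 = 5944 J (the clockwise enclosed area).

W_net ≈ 5940 J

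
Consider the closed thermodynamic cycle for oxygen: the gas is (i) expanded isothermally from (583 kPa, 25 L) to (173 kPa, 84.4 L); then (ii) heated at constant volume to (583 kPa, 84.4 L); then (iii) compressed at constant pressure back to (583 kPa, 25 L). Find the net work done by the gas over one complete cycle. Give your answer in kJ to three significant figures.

Leg (i): W = PᵢVᵢ ln(V_f/Vᵢ) = (14575) ln(84.4/25) = 17733 J.
Leg (ii): W = 0.
Leg (iii): W = PΔV = (583)(25 − 84.4) = -34630 J.
W_net = 17733 − 34630 = -16897 J.

W_net ≈ -16.9 kJ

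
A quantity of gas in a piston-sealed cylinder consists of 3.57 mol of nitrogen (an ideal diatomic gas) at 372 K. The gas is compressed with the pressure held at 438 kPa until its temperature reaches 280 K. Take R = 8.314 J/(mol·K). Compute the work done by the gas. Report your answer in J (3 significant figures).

W ≈ -2730 J

Isobaric: W = P ΔV = nR ΔT.
W = (3.57)(8.314)(280 − 372) = -2731 J.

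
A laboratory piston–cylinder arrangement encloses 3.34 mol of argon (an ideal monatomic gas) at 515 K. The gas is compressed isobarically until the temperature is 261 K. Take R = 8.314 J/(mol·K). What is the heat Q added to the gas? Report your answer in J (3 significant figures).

Q ≈ -17600 J

Isobaric: W = nRΔT = (3.34)(8.314)(-254) = -7053 J.
ΔU = nCᵥΔT with Cᵥ = 3R/2: ΔU = (3.34)(12.47)(-254) = -10580 J.
Q = ΔU + W = -10580 − 7053 = -17633 J.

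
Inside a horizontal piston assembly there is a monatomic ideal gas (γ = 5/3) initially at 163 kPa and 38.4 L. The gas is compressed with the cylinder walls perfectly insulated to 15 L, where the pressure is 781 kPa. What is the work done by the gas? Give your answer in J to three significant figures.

W ≈ -8180 J

Adiabatic: W = (P₁V₁ − P₂V₂)/(γ − 1) with γ = 5/3.
P₁V₁ = 6259 J, P₂V₂ = 11715 J.
W = (6259 − 11715) / 0.6667 = -8184 J.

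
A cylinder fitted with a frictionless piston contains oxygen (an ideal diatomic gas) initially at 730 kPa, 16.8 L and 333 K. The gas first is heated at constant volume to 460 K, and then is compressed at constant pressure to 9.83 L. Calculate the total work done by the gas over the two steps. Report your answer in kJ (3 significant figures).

W_total ≈ -7.03 kJ

Step 1 (isochoric): W = 0 (constant volume).
After step 1: P = 1008 kPa (V unchanged).
Step 2 (isobaric): W = PΔV = (1008 kPa)(9.83 − 16.8 L) = -7029 J.
W_total = 0 − 7029 = -7029 J.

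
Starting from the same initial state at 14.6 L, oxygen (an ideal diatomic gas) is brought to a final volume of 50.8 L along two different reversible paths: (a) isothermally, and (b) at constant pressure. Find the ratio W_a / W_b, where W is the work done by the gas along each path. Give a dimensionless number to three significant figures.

W_a / W_b ≈ 0.503

Path (a) isothermal: W = P₁V₁ ln(V₂/V₁) → W_a/(P₁V₁) = 1.247.
Path (b) isobaric: W = P₁(V₂ − V₁) → W_b/(P₁V₁) = 2.479.
W_a / W_b = 1.247 / 2.479 = 0.5029.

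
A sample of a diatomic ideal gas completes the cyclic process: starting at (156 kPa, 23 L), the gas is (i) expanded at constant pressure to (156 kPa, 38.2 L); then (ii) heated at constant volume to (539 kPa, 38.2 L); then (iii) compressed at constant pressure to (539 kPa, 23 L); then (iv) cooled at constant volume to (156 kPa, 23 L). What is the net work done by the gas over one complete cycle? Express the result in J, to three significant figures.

W_net ≈ -5820 J

Constant-volume legs do no work.
W(i) = (156)(38.2 − 23) = 2371 J; W(iii) = (539)(23 − 38.2) = -8193 J.
W_net = 2371 − 8193 = -5822 J (the counter-clockwise enclosed area).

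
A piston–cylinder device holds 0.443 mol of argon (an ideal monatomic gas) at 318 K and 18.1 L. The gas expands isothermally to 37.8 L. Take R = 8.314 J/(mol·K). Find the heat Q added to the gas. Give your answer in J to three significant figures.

Isothermal ⇒ ΔU = 0, so Q = W = nRT ln(V₂/V₁).
Q = (0.443)(8.314)(318) ln(37.8/18.1) = 1171 × 0.7364 = 862.5 J.

Q ≈ 862 J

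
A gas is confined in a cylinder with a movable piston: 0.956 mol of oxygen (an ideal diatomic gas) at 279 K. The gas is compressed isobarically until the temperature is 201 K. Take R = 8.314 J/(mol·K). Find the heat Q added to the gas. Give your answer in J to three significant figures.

Isobaric: W = nRΔT = (0.956)(8.314)(-78) = -620 J.
ΔU = nCᵥΔT with Cᵥ = 5R/2: ΔU = (0.956)(20.79)(-78) = -1550 J.
Q = ΔU + W = -1550 − 620 = -2170 J.

Q ≈ -2170 J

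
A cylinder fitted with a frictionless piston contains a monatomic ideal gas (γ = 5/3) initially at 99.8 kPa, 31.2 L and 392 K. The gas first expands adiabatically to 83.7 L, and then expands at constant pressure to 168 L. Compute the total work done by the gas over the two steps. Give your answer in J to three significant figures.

W_total ≈ 3880 J

Step 1 (adiabatic): W = (P₁V₁ − P₂V₂)/(γ−1) = (3114 − 1613)/0.667 = 2251 J.
After step 1: P = 19.27 kPa, V = 83.7 L, T = 203 K.
Step 2 (isobaric): W = PΔV = (19.27 kPa)(168 − 83.7 L) = 1624 J.
W_total = 2251 + 1624 = 3876 J.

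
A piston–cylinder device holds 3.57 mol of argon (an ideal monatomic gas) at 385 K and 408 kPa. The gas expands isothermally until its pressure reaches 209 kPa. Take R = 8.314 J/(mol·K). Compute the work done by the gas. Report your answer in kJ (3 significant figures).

W ≈ 7.64 kJ

Isothermal process: W = nRT ln(V₂/V₁) = nRT ln(P₁/P₂).
W = (3.57)(8.314)(385) × ln(408/209)
  = 11427 × ln(1.952) = 11427 × 0.6689
W_by_gas = 7644 J.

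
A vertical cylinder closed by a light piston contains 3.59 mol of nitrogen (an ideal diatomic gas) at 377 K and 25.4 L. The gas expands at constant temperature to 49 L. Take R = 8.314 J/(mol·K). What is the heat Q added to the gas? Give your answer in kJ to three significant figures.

Isothermal ⇒ ΔU = 0, so Q = W = nRT ln(V₂/V₁).
Q = (3.59)(8.314)(377) ln(49/25.4) = 11252 × 0.6571 = 7394 J.

Q ≈ 7.39 kJ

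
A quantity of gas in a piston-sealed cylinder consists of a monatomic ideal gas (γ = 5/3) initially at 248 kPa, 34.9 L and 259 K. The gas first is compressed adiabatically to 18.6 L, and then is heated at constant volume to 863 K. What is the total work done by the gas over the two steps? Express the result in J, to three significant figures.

W_total ≈ -6770 J

Step 1 (adiabatic): W = (P₁V₁ − P₂V₂)/(γ−1) = (8655 − 13167)/0.667 = -6768 J.
Step 2 (isochoric): W = 0 (constant volume).
W_total = -6768 + 0 = -6768 J.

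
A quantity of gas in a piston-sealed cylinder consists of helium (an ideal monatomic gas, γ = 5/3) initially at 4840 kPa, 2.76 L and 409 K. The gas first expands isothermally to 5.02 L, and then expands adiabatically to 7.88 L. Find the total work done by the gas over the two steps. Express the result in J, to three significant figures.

W_total ≈ 13200 J

Step 1 (isothermal): W = P₁V₁ ln(V₂/V₁) = (13358) ln(5.02/2.76) = 7991 J.
After step 1: P = 2661 kPa, V = 5.02 L, T = 409 K.
Step 2 (adiabatic): W = (P₁V₁ − P₂V₂)/(γ−1) = (13358 − 9890)/0.667 = 5202 J.
W_total = 7991 + 5202 = 13193 J.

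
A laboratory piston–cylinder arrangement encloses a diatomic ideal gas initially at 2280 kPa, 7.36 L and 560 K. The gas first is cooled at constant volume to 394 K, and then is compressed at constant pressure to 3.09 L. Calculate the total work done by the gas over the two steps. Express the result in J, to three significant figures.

W_total ≈ -6850 J

Step 1 (isochoric): W = 0 (constant volume).
After step 1: P = 1604 kPa (V unchanged).
Step 2 (isobaric): W = PΔV = (1604 kPa)(3.09 − 7.36 L) = -6850 J.
W_total = 0 − 6850 = -6850 J.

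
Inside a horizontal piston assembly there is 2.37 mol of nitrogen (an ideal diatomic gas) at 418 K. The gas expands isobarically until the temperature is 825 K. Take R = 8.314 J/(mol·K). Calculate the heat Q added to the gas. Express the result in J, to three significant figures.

Isobaric: W = nRΔT = (2.37)(8.314)(407) = 8020 J.
ΔU = nCᵥΔT with Cᵥ = 5R/2: ΔU = (2.37)(20.79)(407) = 20049 J.
Q = ΔU + W = 20049 + 8020 = 28069 J.

Q ≈ 28100 J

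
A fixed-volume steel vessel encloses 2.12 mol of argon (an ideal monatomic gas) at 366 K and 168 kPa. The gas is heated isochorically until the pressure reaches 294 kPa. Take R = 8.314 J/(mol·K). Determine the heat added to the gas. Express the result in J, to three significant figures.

Constant volume ⇒ W = 0, so Q = ΔU = nCᵥΔT with Cᵥ = 3R/2 = 12.47 J/(mol·K).
At constant V, T₂/T₁ = P₂/P₁ ⇒ ΔT = T₁(P₂/P₁ − 1) = 366·(294/168 − 1) = 274.5 K.
ΔU = (2.12)(12.47)(274.5) = 7257 J.

Q ≈ 7260 J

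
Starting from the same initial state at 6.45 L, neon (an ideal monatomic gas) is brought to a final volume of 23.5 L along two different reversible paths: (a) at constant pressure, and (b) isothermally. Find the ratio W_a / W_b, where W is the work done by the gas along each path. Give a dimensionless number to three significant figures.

Path (a) isobaric: W = P₁(V₂ − V₁) → W_a/(P₁V₁) = 2.643.
Path (b) isothermal: W = P₁V₁ ln(V₂/V₁) → W_b/(P₁V₁) = 1.293.
W_a / W_b = 2.643 / 1.293 = 2.045.

W_a / W_b ≈ 2.04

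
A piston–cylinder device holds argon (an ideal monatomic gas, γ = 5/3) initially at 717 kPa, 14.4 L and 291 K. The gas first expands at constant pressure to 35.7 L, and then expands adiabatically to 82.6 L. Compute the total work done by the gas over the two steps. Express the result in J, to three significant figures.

Step 1 (isobaric): W = PΔV = (717 kPa)(35.7 − 14.4 L) = 15272 J.
After step 1: P = 717 kPa, V = 35.7 L, T = 721.4 K.
Step 2 (adiabatic): W = (P₁V₁ − P₂V₂)/(γ−1) = (25597 − 14632)/0.667 = 16447 J.
W_total = 15272 + 16447 = 31719 J.

W_total ≈ 31700 J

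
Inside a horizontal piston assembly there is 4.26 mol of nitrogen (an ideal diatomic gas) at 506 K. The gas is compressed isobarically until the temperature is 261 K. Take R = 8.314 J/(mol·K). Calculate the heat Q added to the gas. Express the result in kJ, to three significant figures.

Q ≈ -30.4 kJ

Isobaric: W = nRΔT = (4.26)(8.314)(-245) = -8677 J.
ΔU = nCᵥΔT with Cᵥ = 5R/2: ΔU = (4.26)(20.79)(-245) = -21693 J.
Q = ΔU + W = -21693 − 8677 = -30371 J.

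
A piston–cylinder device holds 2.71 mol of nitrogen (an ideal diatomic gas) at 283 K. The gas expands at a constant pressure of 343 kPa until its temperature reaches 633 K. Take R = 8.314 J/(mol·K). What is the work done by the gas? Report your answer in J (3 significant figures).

W ≈ 7890 J

Isobaric: W = P ΔV = nR ΔT.
W = (2.71)(8.314)(633 − 283) = 7886 J.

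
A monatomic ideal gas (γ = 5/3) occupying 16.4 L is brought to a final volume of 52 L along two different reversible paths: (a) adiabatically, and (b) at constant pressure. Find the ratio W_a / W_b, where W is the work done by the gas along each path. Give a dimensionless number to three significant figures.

W_a / W_b ≈ 0.371

Path (a) adiabatic: W = P₁V₁(1 − (V₁/V₂)^(γ−1))/(γ−1) → W_a/(P₁V₁) = 0.805.
Path (b) isobaric: W = P₁(V₂ − V₁) → W_b/(P₁V₁) = 2.171.
W_a / W_b = 0.805 / 2.171 = 0.3708.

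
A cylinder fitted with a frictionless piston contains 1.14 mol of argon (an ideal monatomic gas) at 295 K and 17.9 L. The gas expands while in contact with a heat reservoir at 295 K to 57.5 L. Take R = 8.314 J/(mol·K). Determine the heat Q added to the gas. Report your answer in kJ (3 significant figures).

Q ≈ 3.26 kJ

Isothermal ⇒ ΔU = 0, so Q = W = nRT ln(V₂/V₁).
Q = (1.14)(8.314)(295) ln(57.5/17.9) = 2796 × 1.167 = 3263 J.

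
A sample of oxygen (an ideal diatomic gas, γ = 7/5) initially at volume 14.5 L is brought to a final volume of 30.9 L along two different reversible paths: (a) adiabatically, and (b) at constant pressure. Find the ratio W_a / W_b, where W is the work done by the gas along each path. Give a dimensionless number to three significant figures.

Path (a) adiabatic: W = P₁V₁(1 − (V₁/V₂)^(γ−1))/(γ−1) → W_a/(P₁V₁) = 0.6528.
Path (b) isobaric: W = P₁(V₂ − V₁) → W_b/(P₁V₁) = 1.131.
W_a / W_b = 0.6528 / 1.131 = 0.5772.

W_a / W_b ≈ 0.577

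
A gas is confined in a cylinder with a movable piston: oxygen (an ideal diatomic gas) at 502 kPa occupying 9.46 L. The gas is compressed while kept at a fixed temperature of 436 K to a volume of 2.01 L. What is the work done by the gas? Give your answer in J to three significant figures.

W ≈ -7360 J

Isothermal: W = nRT ln(V₂/V₁) = P₁V₁ ln(V₂/V₁).
P₁V₁ = (502 kPa)(9.46 L) = 4749 J.
W = 4749 × ln(2.01/9.46) = 4749 × -1.549
W_by_gas = -7356 J.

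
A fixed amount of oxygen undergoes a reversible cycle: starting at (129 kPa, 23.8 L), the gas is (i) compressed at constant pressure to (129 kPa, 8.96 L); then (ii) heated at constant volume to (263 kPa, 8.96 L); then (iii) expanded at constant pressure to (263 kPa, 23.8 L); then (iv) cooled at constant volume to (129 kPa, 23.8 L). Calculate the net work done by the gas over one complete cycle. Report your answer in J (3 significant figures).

W_net ≈ 1990 J

Constant-volume legs do no work.
W(i) = (129)(8.96 − 23.8) = -1914 J; W(iii) = (263)(23.8 − 8.96) = 3903 J.
W_net = -1914 + 3903 = 1989 J (the clockwise enclosed area).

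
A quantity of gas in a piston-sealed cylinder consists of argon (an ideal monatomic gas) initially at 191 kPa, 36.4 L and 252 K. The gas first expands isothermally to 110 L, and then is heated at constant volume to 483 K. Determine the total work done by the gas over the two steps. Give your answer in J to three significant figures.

W_total ≈ 7690 J

Step 1 (isothermal): W = P₁V₁ ln(V₂/V₁) = (6952) ln(110/36.4) = 7689 J.
Step 2 (isochoric): W = 0 (constant volume).
W_total = 7689 + 0 = 7689 J.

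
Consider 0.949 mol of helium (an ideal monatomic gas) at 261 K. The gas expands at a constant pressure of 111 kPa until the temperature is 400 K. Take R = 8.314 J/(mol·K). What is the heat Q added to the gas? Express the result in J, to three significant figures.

Isobaric: W = nRΔT = (0.949)(8.314)(139) = 1097 J.
ΔU = nCᵥΔT with Cᵥ = 3R/2: ΔU = (0.949)(12.47)(139) = 1645 J.
Q = ΔU + W = 1645 + 1097 = 2742 J.

Q ≈ 2740 J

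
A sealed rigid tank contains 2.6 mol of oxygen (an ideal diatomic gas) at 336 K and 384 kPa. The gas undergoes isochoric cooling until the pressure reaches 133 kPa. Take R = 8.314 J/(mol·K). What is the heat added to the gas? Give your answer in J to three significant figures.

Q ≈ -11900 J

Constant volume ⇒ W = 0, so Q = ΔU = nCᵥΔT with Cᵥ = 5R/2 = 20.79 J/(mol·K).
At constant V, T₂/T₁ = P₂/P₁ ⇒ ΔT = T₁(P₂/P₁ − 1) = 336·(133/384 − 1) = -219.6 K.
ΔU = (2.6)(20.79)(-219.6) = -11869 J.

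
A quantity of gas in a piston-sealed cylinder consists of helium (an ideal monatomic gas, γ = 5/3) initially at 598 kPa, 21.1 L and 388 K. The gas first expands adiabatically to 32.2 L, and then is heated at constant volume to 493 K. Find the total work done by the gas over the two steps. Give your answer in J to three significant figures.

Step 1 (adiabatic): W = (P₁V₁ − P₂V₂)/(γ−1) = (12618 − 9519)/0.667 = 4648 J.
Step 2 (isochoric): W = 0 (constant volume).
W_total = 4648 + 0 = 4648 J.

W_total ≈ 4650 J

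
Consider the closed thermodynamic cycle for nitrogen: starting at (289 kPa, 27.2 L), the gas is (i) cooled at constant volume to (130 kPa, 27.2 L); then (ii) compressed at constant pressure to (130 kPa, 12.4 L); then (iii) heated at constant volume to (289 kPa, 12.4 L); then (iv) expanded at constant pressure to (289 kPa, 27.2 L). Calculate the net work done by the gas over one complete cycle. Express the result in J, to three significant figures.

Constant-volume legs do no work.
W(ii) = (130)(12.4 − 27.2) = -1924 J; W(iv) = (289)(27.2 − 12.4) = 4277 J.
W_net = -1924 + 4277 = 2353 J (the clockwise enclosed area).

W_net ≈ 2350 J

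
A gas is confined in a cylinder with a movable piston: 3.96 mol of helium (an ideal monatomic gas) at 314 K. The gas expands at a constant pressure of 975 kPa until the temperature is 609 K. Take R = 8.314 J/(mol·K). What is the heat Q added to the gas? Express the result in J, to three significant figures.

Isobaric: W = nRΔT = (3.96)(8.314)(295) = 9712 J.
ΔU = nCᵥΔT with Cᵥ = 3R/2: ΔU = (3.96)(12.47)(295) = 14569 J.
Q = ΔU + W = 14569 + 9712 = 24281 J.

Q ≈ 24300 J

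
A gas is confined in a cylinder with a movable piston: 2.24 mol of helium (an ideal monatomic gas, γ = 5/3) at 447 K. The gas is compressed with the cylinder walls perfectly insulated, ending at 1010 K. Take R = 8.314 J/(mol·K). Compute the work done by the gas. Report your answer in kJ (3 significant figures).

W ≈ -15.7 kJ

Adiabatic ⇒ Q = 0, so W_by = −ΔU = nCᵥ(T₁ − T₂).
Cᵥ = 3R/2 = 12.47 J/(mol·K).
W = (2.24)(12.47)(447 − 1010) = -15727 J.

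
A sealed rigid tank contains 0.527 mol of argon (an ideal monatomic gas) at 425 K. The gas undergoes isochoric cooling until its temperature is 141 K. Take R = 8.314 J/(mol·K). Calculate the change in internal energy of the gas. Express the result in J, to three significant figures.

Constant volume ⇒ W = 0, so Q = ΔU = nCᵥΔT with Cᵥ = 3R/2 = 12.47 J/(mol·K).
ΔU = (0.527)(12.47)(141 − 425) = -1867 J.

ΔU ≈ -1870 J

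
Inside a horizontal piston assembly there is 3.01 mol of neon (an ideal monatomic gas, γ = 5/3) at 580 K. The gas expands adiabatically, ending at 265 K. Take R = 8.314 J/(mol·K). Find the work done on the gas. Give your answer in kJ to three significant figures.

W ≈ -11.8 kJ

Adiabatic ⇒ Q = 0, so W_by = −ΔU = nCᵥ(T₁ − T₂).
Cᵥ = 3R/2 = 12.47 J/(mol·K).
W = (3.01)(12.47)(580 − 265) = 11824 J.
Work on gas = −W_by = -11824 J.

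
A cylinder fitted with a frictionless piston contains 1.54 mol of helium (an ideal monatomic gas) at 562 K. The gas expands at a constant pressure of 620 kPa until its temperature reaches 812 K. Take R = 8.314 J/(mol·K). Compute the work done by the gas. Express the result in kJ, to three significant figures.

W ≈ 3.20 kJ

Isobaric: W = P ΔV = nR ΔT.
W = (1.54)(8.314)(812 − 562) = 3201 J.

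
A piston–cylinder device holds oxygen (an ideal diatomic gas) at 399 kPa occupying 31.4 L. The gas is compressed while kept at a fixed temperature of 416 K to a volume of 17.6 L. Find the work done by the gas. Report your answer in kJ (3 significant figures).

Isothermal: W = nRT ln(V₂/V₁) = P₁V₁ ln(V₂/V₁).
P₁V₁ = (399 kPa)(31.4 L) = 12529 J.
W = 12529 × ln(17.6/31.4) = 12529 × -0.5789
W_by_gas = -7253 J.

W ≈ -7.25 kJ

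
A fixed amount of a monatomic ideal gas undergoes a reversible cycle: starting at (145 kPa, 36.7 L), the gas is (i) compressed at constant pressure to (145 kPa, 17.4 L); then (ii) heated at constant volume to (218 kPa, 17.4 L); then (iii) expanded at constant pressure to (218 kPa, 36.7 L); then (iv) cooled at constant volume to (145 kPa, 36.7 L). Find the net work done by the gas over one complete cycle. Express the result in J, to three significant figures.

W_net ≈ 1410 J

Constant-volume legs do no work.
W(i) = (145)(17.4 − 36.7) = -2799 J; W(iii) = (218)(36.7 − 17.4) = 4207 J.
W_net = -2799 + 4207 = 1409 J (the clockwise enclosed area).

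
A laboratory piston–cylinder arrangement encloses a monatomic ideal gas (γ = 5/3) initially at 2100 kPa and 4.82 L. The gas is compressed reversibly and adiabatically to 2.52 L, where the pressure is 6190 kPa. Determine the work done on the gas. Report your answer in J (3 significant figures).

Adiabatic: W = (P₁V₁ − P₂V₂)/(γ − 1) with γ = 5/3.
P₁V₁ = 10122 J, P₂V₂ = 15599 J.
W = (10122 − 15599) / 0.6667 = -8215 J.
Work on gas = −W_by = 8215 J.

W ≈ 8220 J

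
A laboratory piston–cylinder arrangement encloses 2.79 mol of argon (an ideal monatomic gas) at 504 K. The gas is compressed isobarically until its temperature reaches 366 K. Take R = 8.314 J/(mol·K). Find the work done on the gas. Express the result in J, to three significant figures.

W ≈ 3200 J

Isobaric: W = P ΔV = nR ΔT.
W = (2.79)(8.314)(366 − 504) = -3201 J.
Work on gas = −W_by = 3201 J.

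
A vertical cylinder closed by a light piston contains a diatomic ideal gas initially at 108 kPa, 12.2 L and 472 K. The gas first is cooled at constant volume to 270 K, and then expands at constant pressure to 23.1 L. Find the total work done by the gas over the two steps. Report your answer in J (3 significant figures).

W_total ≈ 673 J

Step 1 (isochoric): W = 0 (constant volume).
After step 1: P = 61.78 kPa (V unchanged).
Step 2 (isobaric): W = PΔV = (61.78 kPa)(23.1 − 12.2 L) = 673.4 J.
W_total = 0 + 673.4 = 673.4 J.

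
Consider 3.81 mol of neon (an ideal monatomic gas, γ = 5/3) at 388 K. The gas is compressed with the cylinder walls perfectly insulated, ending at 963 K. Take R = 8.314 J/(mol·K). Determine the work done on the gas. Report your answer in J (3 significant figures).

Adiabatic ⇒ Q = 0, so W_by = −ΔU = nCᵥ(T₁ − T₂).
Cᵥ = 3R/2 = 12.47 J/(mol·K).
W = (3.81)(12.47)(388 − 963) = -27321 J.
Work on gas = −W_by = 27321 J.

W ≈ 27300 J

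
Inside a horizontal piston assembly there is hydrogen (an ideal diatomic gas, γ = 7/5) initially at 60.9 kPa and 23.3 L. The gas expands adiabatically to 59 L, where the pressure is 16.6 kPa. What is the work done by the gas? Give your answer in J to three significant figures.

W ≈ 1100 J

Adiabatic: W = (P₁V₁ − P₂V₂)/(γ − 1) with γ = 7/5.
P₁V₁ = 1419 J, P₂V₂ = 979.4 J.
W = (1419 − 979.4) / 0.4 = 1099 J.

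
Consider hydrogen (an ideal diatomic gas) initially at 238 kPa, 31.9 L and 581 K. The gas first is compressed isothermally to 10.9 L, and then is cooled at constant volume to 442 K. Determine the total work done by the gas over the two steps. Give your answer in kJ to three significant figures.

Step 1 (isothermal): W = P₁V₁ ln(V₂/V₁) = (7592) ln(10.9/31.9) = -8153 J.
Step 2 (isochoric): W = 0 (constant volume).
W_total = -8153 + 0 = -8153 J.

W_total ≈ -8.15 kJ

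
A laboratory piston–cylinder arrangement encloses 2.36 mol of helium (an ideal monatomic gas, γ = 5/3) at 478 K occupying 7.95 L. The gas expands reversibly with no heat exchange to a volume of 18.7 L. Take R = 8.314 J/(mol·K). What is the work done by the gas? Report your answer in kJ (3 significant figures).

Adiabatic: TV^(γ−1) = const with γ = 5/3.
T₂ = T₁ (V₁/V₂)^(γ−1) = 478 × (7.95/18.7)^0.667 = 478 × 0.5654 = 270.3 K.
W_by = nCᵥ(T₁ − T₂) = (2.36)(12.47)(478 − 270.3) = 6114 J.

W ≈ 6.11 kJ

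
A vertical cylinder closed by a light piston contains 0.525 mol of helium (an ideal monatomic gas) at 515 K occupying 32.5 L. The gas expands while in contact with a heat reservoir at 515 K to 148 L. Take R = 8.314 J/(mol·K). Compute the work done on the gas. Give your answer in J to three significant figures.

Isothermal: W = nRT ln(V₂/V₁).
W = (0.525)(8.314)(515) × ln(148/32.5)
  = 2248 × 1.516
W_by_gas = 3408 J; work on gas = −W_by = -3408 J.

W ≈ -3410 J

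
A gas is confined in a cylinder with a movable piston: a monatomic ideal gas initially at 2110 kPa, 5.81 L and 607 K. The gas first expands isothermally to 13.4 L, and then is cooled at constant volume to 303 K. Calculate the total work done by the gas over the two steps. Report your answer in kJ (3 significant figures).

Step 1 (isothermal): W = P₁V₁ ln(V₂/V₁) = (12259) ln(13.4/5.81) = 10245 J.
Step 2 (isochoric): W = 0 (constant volume).
W_total = 10245 + 0 = 10245 J.

W_total ≈ 10.2 kJ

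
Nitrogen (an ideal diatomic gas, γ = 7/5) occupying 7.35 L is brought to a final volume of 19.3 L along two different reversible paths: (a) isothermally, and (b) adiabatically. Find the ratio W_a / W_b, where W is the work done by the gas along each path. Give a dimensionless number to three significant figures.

W_a / W_b ≈ 1.21

Path (a) isothermal: W = P₁V₁ ln(V₂/V₁) → W_a/(P₁V₁) = 0.9654.
Path (b) adiabatic: W = P₁V₁(1 − (V₁/V₂)^(γ−1))/(γ−1) → W_b/(P₁V₁) = 0.8008.
W_a / W_b = 0.9654 / 0.8008 = 1.205.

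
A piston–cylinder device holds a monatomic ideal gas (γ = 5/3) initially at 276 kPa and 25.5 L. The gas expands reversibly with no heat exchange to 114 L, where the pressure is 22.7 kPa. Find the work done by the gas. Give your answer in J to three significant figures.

Adiabatic: W = (P₁V₁ − P₂V₂)/(γ − 1) with γ = 5/3.
P₁V₁ = 7038 J, P₂V₂ = 2588 J.
W = (7038 − 2588) / 0.6667 = 6675 J.

W ≈ 6680 J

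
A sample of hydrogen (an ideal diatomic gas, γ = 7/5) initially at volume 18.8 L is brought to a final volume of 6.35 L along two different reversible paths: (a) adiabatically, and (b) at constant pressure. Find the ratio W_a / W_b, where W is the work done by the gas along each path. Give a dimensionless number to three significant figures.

Path (a) adiabatic: W = P₁V₁(1 − (V₁/V₂)^(γ−1))/(γ−1) → W_a/(P₁V₁) = -1.359.
Path (b) isobaric: W = P₁(V₂ − V₁) → W_b/(P₁V₁) = -0.6622.
W_a / W_b = -1.359 / -0.6622 = 2.052.

W_a / W_b ≈ 2.05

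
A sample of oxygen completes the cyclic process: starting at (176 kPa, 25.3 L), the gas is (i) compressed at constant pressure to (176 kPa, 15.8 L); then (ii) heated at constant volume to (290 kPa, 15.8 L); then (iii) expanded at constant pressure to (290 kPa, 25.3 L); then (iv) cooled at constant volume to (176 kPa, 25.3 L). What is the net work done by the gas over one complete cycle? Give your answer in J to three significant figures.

Constant-volume legs do no work.
W(i) = (176)(15.8 − 25.3) = -1672 J; W(iii) = (290)(25.3 − 15.8) = 2755 J.
W_net = -1672 + 2755 = 1083 J (the clockwise enclosed area).

W_net ≈ 1080 J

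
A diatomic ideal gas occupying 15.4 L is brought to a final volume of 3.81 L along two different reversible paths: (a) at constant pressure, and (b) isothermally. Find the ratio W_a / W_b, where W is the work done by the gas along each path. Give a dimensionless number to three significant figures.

W_a / W_b ≈ 0.539

Path (a) isobaric: W = P₁(V₂ − V₁) → W_a/(P₁V₁) = -0.7526.
Path (b) isothermal: W = P₁V₁ ln(V₂/V₁) → W_b/(P₁V₁) = -1.397.
W_a / W_b = -0.7526 / -1.397 = 0.5388.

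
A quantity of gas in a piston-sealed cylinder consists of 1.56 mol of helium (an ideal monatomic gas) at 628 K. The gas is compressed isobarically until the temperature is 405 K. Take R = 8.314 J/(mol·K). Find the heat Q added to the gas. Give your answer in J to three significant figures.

Isobaric: W = nRΔT = (1.56)(8.314)(-223) = -2892 J.
ΔU = nCᵥΔT with Cᵥ = 3R/2: ΔU = (1.56)(12.47)(-223) = -4338 J.
Q = ΔU + W = -4338 − 2892 = -7231 J.

Q ≈ -7230 J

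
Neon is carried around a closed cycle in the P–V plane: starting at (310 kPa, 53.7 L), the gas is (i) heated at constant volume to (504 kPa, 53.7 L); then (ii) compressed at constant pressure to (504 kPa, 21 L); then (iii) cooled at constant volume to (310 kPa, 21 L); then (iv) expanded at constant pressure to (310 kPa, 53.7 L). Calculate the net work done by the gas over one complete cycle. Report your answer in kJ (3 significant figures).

W_net ≈ -6.34 kJ

Constant-volume legs do no work.
W(ii) = (504)(21 − 53.7) = -16481 J; W(iv) = (310)(53.7 − 21) = 10137 J.
W_net = -16481 + 10137 = -6344 J (the counter-clockwise enclosed area).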